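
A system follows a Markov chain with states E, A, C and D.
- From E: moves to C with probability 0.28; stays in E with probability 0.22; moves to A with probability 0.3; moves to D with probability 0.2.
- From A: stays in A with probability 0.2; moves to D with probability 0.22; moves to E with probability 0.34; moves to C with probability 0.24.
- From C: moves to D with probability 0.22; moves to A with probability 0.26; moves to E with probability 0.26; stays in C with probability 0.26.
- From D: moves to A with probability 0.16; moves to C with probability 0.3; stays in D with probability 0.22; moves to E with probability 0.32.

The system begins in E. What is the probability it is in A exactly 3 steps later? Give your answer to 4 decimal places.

0.2361

Propagate the distribution vector 3 steps from E.
After 0 steps: (1.0000, 0.0000, 0.0000, 0.0000)
After 1 step: (0.2200, 0.3000, 0.2800, 0.2000)
After 2 steps: (0.2872, 0.2308, 0.2664, 0.2156)
After 3 steps: (0.2799, 0.2361, 0.2698, 0.2143)
P(in A after 3 steps) = 0.2361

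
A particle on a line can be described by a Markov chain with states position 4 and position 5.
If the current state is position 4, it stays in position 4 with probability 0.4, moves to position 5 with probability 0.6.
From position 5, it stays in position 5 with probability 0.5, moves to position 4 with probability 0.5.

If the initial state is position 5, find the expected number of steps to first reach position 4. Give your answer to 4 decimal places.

Let t(s) be the expected number of steps to first reach position 4 from state s, with t(position 4) = 0. Conditioning on the first step:
t(position 5) = 1 + 0.5·t(position 5)
Solving: t(position 5) = 2.0000.
Expected steps from position 5 to position 4: 2.0000.

2.0000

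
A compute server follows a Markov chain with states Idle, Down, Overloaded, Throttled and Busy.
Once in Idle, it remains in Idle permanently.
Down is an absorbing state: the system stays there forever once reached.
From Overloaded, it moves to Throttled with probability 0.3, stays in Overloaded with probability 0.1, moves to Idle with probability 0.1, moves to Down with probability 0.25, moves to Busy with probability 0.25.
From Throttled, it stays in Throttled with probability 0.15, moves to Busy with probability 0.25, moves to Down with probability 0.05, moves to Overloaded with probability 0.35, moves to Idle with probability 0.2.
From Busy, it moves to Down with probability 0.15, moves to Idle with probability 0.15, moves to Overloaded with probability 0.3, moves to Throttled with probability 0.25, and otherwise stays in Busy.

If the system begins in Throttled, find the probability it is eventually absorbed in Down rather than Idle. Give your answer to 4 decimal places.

0.4400

Let h(s) be the probability of absorption at Down starting from transient state s. Then h(Down) = 1 and h(Idle) = 0. By first-step analysis:
h(Overloaded) = 0.1·0 + 0.25·1 + 0.1·h(Overloaded) + 0.3·h(Throttled) + 0.25·h(Busy)
h(Throttled) = 0.2·0 + 0.05·1 + 0.35·h(Overloaded) + 0.15·h(Throttled) + 0.25·h(Busy)
h(Busy) = 0.15·0 + 0.15·1 + 0.3·h(Overloaded) + 0.25·h(Throttled) + 0.15·h(Busy)
Solving: h(Overloaded) = 0.5648, h(Throttled) = 0.4400, h(Busy) = 0.5052.
Starting from Throttled, the probability is 0.4400.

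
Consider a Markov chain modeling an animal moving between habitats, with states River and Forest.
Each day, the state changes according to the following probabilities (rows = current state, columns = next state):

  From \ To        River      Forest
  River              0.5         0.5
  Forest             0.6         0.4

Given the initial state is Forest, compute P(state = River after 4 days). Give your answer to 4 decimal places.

Propagate the distribution vector 4 days from Forest.
After 0 days: (0.0000, 1.0000)
After 1 day: (0.6000, 0.4000)
After 2 days: (0.5400, 0.4600)
After 3 days: (0.5460, 0.4540)
After 4 days: (0.5454, 0.4546)
P(in River after 4 days) = 0.5454

0.5454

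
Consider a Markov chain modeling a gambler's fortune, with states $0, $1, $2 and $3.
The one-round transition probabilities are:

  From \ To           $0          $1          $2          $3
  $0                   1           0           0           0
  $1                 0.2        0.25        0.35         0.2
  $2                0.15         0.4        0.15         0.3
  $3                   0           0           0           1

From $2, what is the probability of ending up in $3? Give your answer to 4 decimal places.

Let h(s) be the probability of absorption at $3 starting from transient state s. Then h($3) = 1 and h($0) = 0. By first-step analysis:
h($1) = 0.2·0 + 0.25·h($1) + 0.35·h($2) + 0.2·1
h($2) = 0.15·0 + 0.4·h($1) + 0.15·h($2) + 0.3·1
Solving: h($1) = 0.5528, h($2) = 0.6131.
Starting from $2, the probability is 0.6131.

0.6131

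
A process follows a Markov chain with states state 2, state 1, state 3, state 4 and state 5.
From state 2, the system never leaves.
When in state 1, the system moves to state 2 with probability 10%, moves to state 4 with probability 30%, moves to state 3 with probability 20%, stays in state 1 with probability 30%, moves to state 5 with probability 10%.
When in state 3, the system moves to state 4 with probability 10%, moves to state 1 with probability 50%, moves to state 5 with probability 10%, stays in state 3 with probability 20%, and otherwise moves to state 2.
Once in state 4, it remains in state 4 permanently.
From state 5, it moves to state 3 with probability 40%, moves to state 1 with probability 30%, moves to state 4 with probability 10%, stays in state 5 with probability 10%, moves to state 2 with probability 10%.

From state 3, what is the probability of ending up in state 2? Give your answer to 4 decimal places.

Let h(s) be the probability of absorption at state 2 starting from transient state s. Then h(state 2) = 1 and h(state 4) = 0. By first-step analysis:
h(state 1) = 0.1·1 + 0.3·h(state 1) + 0.2·h(state 3) + 0.3·0 + 0.1·h(state 5)
h(state 3) = 0.1·1 + 0.5·h(state 1) + 0.2·h(state 3) + 0.1·0 + 0.1·h(state 5)
h(state 5) = 0.1·1 + 0.3·h(state 1) + 0.4·h(state 3) + 0.1·0 + 0.1·h(state 5)
Solving: h(state 1) = 0.2976, h(state 3) = 0.3571, h(state 5) = 0.3690.
Starting from state 3, the probability is 0.3571.

0.3571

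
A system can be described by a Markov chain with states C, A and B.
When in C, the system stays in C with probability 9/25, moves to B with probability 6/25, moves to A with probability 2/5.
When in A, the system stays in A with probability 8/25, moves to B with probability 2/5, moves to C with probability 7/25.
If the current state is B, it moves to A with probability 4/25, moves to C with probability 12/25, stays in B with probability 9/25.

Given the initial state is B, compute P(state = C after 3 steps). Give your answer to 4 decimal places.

Propagate the distribution vector 3 steps from B.
After 0 steps: (0.0000, 0.0000, 1.0000)
After 1 step: (0.4800, 0.1600, 0.3600)
After 2 steps: (0.3904, 0.3008, 0.3088)
After 3 steps: (0.3730, 0.3018, 0.3252)
P(in C after 3 steps) = 0.3730

0.3730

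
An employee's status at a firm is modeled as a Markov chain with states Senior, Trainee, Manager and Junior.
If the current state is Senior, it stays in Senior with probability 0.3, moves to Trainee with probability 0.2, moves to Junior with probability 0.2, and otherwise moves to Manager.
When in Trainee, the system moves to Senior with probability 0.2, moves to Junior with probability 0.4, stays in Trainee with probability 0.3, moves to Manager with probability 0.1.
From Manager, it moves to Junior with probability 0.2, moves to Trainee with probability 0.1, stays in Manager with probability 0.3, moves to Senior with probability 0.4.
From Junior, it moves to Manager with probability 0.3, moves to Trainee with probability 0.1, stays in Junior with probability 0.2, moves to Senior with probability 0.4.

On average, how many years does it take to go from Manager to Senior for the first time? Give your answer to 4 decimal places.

Let t(s) be the expected number of years to first reach Senior from state s, with t(Senior) = 0. Conditioning on the first year:
t(Trainee) = 1 + 0.3·t(Trainee) + 0.1·t(Manager) + 0.4·t(Junior)
t(Manager) = 1 + 0.1·t(Trainee) + 0.3·t(Manager) + 0.2·t(Junior)
t(Junior) = 1 + 0.1·t(Trainee) + 0.3·t(Manager) + 0.2·t(Junior)
Solving: t(Trainee) = 3.3333, t(Manager) = 2.6667, t(Junior) = 2.6667.
Expected years from Manager to Senior: 2.6667.

2.6667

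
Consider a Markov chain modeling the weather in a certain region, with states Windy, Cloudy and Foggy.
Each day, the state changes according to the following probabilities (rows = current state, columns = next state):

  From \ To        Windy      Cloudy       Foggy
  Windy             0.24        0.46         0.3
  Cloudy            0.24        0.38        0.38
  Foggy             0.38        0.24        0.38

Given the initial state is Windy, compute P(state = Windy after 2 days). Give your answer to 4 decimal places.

Sum over the intermediate state after 1 day:
P = P(Windy→Windy)·P(Windy→Windy) + P(Windy→Cloudy)·P(Cloudy→Windy) + P(Windy→Foggy)·P(Foggy→Windy)
  = 0.24×0.24 + 0.46×0.24 + 0.3×0.38
  = 0.0576 + 0.1104 + 0.1140 = 0.2820

0.2820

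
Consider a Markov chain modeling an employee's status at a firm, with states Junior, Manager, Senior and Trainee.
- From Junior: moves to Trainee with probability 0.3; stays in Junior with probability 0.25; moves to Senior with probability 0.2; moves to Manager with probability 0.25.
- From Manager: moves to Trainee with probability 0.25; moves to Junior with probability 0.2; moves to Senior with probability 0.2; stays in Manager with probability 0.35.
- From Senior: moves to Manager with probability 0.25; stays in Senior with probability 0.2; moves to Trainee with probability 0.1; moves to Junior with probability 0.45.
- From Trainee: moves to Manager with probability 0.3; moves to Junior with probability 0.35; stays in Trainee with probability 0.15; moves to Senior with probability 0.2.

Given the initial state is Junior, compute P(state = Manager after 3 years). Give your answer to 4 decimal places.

Propagate the distribution vector 3 years from Junior.
After 0 years: (1.0000, 0.0000, 0.0000, 0.0000)
After 1 year: (0.2500, 0.2500, 0.2000, 0.3000)
After 2 years: (0.3075, 0.2900, 0.2000, 0.2025)
After 3 years: (0.2958, 0.2891, 0.2000, 0.2151)
P(in Manager after 3 years) = 0.2891

0.2891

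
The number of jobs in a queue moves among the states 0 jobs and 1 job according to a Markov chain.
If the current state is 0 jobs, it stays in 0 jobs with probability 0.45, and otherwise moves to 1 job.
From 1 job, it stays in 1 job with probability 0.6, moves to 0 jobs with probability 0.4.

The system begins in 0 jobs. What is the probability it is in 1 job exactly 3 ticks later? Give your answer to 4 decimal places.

Propagate the distribution vector 3 ticks from 0 jobs.
After 0 ticks: (1.0000, 0.0000)
After 1 tick: (0.4500, 0.5500)
After 2 ticks: (0.4225, 0.5775)
After 3 ticks: (0.4211, 0.5789)
P(in 1 job after 3 ticks) = 0.5789

0.5789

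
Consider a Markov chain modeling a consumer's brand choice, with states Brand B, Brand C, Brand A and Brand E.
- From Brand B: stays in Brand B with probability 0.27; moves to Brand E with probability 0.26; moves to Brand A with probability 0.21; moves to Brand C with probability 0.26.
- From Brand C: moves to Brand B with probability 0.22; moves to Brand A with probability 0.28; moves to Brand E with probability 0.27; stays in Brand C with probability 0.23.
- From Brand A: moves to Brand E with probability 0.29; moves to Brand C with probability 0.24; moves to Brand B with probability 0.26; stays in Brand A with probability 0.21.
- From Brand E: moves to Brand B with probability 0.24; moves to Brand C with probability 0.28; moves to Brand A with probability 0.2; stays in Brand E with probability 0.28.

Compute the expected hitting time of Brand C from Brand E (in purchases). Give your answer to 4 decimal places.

Let t(s) be the expected number of purchases to first reach Brand C from state s, with t(Brand C) = 0. Conditioning on the first purchase:
t(Brand B) = 1 + 0.27·t(Brand B) + 0.21·t(Brand A) + 0.26·t(Brand E)
t(Brand A) = 1 + 0.26·t(Brand B) + 0.21·t(Brand A) + 0.29·t(Brand E)
t(Brand E) = 1 + 0.24·t(Brand B) + 0.2·t(Brand A) + 0.28·t(Brand E)
Solving: t(Brand B) = 3.8272, t(Brand A) = 3.9014, t(Brand E) = 3.7483.
Expected purchases from Brand E to Brand C: 3.7483.

3.7483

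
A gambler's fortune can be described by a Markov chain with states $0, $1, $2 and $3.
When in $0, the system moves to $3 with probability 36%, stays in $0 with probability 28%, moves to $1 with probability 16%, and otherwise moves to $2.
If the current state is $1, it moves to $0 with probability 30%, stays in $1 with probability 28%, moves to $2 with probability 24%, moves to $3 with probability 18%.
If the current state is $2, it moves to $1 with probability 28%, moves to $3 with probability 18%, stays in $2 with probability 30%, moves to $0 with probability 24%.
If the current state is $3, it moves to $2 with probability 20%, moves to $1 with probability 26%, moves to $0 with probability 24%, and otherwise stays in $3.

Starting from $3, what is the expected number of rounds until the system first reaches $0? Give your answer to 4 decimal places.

Let t(s) be the expected number of rounds to first reach $0 from state s, with t($0) = 0. Conditioning on the first round:
t($1) = 1 + 0.28·t($1) + 0.24·t($2) + 0.18·t($3)
t($2) = 1 + 0.28·t($1) + 0.3·t($2) + 0.18·t($3)
t($3) = 1 + 0.26·t($1) + 0.2·t($2) + 0.3·t($3)
Solving: t($1) = 3.6639, t($2) = 3.8978, t($3) = 3.9031.
Expected rounds from $3 to $0: 3.9031.

3.9031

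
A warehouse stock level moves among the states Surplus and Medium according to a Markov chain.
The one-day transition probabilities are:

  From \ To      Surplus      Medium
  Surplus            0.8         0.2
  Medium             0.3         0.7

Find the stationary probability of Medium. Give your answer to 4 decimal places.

0.4000

Let the stationary distribution be π with π = πP and π_1 + π_2 = 1.
π_1 = 0.8·π_1 + 0.3·π_2
Solving with the normalization constraint gives π = (0.6000, 0.4000).
So the stationary probability of Medium is 0.4000.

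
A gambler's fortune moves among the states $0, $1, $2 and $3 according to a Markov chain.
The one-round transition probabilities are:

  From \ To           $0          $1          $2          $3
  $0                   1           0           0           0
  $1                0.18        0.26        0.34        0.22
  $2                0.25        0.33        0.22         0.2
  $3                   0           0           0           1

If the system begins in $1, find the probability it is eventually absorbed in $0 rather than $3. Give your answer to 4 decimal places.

Let h(s) be the probability of absorption at $0 starting from transient state s. Then h($0) = 1 and h($3) = 0. By first-step analysis:
h($1) = 0.18·1 + 0.26·h($1) + 0.34·h($2) + 0.22·0
h($2) = 0.25·1 + 0.33·h($1) + 0.22·h($2) + 0.2·0
Solving: h($1) = 0.4847, h($2) = 0.5256.
Starting from $1, the probability is 0.4847.

0.4847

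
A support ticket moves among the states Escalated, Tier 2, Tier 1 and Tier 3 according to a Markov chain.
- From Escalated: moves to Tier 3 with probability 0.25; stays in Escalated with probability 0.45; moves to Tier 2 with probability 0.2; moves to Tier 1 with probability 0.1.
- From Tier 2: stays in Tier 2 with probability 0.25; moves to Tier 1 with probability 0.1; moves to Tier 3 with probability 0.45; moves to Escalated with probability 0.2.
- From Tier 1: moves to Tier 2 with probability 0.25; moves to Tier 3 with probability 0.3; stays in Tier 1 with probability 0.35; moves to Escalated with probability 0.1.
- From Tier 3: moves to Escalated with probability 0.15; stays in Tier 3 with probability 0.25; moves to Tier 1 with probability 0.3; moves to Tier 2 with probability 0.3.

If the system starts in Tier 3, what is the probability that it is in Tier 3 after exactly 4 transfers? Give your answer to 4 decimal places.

Propagate the distribution vector 4 transfers from Tier 3.
After 0 transfers: (0.0000, 0.0000, 0.0000, 1.0000)
After 1 transfer: (0.1500, 0.3000, 0.3000, 0.2500)
After 2 transfers: (0.1950, 0.2550, 0.2250, 0.3250)
After 3 transfers: (0.2100, 0.2565, 0.2213, 0.3123)
After 4 transfers: (0.2148, 0.2551, 0.2178, 0.3124)
P(in Tier 3 after 4 transfers) = 0.3124

0.3124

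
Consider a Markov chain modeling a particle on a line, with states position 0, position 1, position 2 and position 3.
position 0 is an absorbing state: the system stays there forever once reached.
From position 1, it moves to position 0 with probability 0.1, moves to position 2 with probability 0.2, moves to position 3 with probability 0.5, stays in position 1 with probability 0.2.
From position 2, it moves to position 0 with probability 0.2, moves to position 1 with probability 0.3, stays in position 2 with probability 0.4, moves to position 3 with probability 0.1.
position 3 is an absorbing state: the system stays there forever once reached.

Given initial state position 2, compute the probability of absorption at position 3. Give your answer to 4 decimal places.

Let h(s) be the probability of absorption at position 3 starting from transient state s. Then h(position 3) = 1 and h(position 0) = 0. By first-step analysis:
h(position 1) = 0.1·0 + 0.2·h(position 1) + 0.2·h(position 2) + 0.5·1
h(position 2) = 0.2·0 + 0.3·h(position 1) + 0.4·h(position 2) + 0.1·1
Solving: h(position 1) = 0.7619, h(position 2) = 0.5476.
Starting from position 2, the probability is 0.5476.

0.5476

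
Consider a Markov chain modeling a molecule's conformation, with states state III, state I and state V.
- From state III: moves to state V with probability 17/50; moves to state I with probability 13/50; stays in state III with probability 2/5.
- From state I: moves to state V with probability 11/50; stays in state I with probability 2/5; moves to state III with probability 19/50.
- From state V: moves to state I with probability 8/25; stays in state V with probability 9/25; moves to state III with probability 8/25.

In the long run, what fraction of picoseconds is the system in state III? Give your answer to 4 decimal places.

0.3689

Let the stationary distribution be π with π = πP and π_1 + π_2 + π_3 = 1.
π_1 = 0.4·π_1 + 0.38·π_2 + 0.32·π_3
π_2 = 0.26·π_1 + 0.4·π_2 + 0.32·π_3
Solving with the normalization constraint gives π = (0.3689, 0.3238, 0.3073).
So the stationary probability of state III is 0.3689.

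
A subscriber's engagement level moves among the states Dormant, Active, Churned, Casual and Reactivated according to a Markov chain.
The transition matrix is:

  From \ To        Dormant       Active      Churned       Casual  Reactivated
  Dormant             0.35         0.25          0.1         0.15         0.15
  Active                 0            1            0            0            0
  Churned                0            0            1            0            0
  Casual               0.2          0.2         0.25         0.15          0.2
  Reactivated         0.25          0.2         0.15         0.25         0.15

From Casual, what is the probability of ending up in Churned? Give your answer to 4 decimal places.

0.4791

Let h(s) be the probability of absorption at Churned starting from transient state s. Then h(Churned) = 1 and h(Active) = 0. By first-step analysis:
h(Dormant) = 0.35·h(Dormant) + 0.25·0 + 0.1·1 + 0.15·h(Casual) + 0.15·h(Reactivated)
h(Casual) = 0.2·h(Dormant) + 0.2·0 + 0.25·1 + 0.15·h(Casual) + 0.2·h(Reactivated)
h(Reactivated) = 0.25·h(Dormant) + 0.2·0 + 0.15·1 + 0.25·h(Casual) + 0.15·h(Reactivated)
Solving: h(Dormant) = 0.3622, h(Casual) = 0.4791, h(Reactivated) = 0.4239.
Starting from Casual, the probability is 0.4791.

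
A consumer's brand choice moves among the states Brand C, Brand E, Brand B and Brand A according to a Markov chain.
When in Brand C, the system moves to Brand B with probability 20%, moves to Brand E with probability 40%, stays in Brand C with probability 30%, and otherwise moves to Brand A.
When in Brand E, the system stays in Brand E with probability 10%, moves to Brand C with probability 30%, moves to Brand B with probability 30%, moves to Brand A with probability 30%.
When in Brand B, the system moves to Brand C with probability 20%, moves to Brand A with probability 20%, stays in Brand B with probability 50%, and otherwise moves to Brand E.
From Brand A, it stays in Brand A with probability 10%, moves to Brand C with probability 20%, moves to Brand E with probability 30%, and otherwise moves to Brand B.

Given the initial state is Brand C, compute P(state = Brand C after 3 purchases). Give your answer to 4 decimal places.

Propagate the distribution vector 3 purchases from Brand C.
After 0 purchases: (1.0000, 0.0000, 0.0000, 0.0000)
After 1 purchase: (0.3000, 0.4000, 0.2000, 0.1000)
After 2 purchases: (0.2700, 0.2100, 0.3200, 0.2000)
After 3 purchases: (0.2480, 0.2210, 0.3570, 0.1740)
P(in Brand C after 3 purchases) = 0.2480

0.2480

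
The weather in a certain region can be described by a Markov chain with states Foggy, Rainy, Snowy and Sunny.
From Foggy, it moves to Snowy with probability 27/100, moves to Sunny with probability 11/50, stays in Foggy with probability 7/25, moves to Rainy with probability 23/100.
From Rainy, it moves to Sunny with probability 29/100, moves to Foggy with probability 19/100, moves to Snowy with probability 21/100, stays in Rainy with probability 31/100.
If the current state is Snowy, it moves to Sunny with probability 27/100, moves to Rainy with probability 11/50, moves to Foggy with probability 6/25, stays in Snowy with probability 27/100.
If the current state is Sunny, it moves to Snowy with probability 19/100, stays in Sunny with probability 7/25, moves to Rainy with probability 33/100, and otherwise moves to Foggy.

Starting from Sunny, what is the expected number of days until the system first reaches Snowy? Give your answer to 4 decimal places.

4.6909

Let t(s) be the expected number of days to first reach Snowy from state s, with t(Snowy) = 0. Conditioning on the first day:
t(Foggy) = 1 + 0.28·t(Foggy) + 0.23·t(Rainy) + 0.22·t(Sunny)
t(Rainy) = 1 + 0.19·t(Foggy) + 0.31·t(Rainy) + 0.29·t(Sunny)
t(Sunny) = 1 + 0.2·t(Foggy) + 0.33·t(Rainy) + 0.28·t(Sunny)
Solving: t(Foggy) = 4.2926, t(Rainy) = 4.6028, t(Sunny) = 4.6909.
Expected days from Sunny to Snowy: 4.6909.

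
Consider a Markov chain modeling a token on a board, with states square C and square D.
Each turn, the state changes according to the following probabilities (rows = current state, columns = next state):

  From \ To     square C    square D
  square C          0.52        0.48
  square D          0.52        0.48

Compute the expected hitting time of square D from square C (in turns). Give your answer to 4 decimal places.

Let t(s) be the expected number of turns to first reach square D from state s, with t(square D) = 0. Conditioning on the first turn:
t(square C) = 1 + 0.52·t(square C)
Solving: t(square C) = 2.0833.
Expected turns from square C to square D: 2.0833.

2.0833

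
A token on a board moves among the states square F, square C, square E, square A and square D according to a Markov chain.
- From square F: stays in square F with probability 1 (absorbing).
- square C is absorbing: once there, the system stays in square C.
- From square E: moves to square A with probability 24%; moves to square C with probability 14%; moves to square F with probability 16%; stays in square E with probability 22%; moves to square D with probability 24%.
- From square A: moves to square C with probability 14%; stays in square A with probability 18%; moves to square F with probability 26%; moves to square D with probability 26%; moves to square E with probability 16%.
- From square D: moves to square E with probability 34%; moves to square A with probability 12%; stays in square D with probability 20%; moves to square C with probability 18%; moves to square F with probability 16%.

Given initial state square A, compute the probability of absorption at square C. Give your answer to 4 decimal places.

Let h(s) be the probability of absorption at square C starting from transient state s. Then h(square C) = 1 and h(square F) = 0. By first-step analysis:
h(square E) = 0.16·0 + 0.14·1 + 0.22·h(square E) + 0.24·h(square A) + 0.24·h(square D)
h(square A) = 0.26·0 + 0.14·1 + 0.16·h(square E) + 0.18·h(square A) + 0.26·h(square D)
h(square D) = 0.16·0 + 0.18·1 + 0.34·h(square E) + 0.12·h(square A) + 0.2·h(square D)
Solving: h(square E) = 0.4535, h(square A) = 0.4112, h(square D) = 0.4794.
Starting from square A, the probability is 0.4112.

0.4112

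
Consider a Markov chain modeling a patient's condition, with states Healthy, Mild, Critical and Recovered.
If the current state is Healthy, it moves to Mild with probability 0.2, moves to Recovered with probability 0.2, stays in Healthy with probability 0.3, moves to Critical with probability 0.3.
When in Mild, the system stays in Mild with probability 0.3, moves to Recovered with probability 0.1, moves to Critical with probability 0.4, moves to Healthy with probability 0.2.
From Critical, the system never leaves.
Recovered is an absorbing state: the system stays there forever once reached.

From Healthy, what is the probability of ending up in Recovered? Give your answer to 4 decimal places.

Let h(s) be the probability of absorption at Recovered starting from transient state s. Then h(Recovered) = 1 and h(Critical) = 0. By first-step analysis:
h(Healthy) = 0.3·h(Healthy) + 0.2·h(Mild) + 0.3·0 + 0.2·1
h(Mild) = 0.2·h(Healthy) + 0.3·h(Mild) + 0.4·0 + 0.1·1
Solving: h(Healthy) = 0.3556, h(Mild) = 0.2444.
Starting from Healthy, the probability is 0.3556.

0.3556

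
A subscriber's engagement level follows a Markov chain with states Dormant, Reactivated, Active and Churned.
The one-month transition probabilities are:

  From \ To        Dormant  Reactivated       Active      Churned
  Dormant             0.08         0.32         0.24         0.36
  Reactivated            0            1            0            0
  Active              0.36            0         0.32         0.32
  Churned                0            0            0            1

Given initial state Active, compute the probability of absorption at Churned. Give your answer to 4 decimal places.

Let h(s) be the probability of absorption at Churned starting from transient state s. Then h(Churned) = 1 and h(Reactivated) = 0. By first-step analysis:
h(Dormant) = 0.08·h(Dormant) + 0.32·0 + 0.24·h(Active) + 0.36·1
h(Active) = 0.36·h(Dormant) + 0.32·h(Active) + 0.32·1
Solving: h(Dormant) = 0.5964, h(Active) = 0.7864.
Starting from Active, the probability is 0.7864.

0.7864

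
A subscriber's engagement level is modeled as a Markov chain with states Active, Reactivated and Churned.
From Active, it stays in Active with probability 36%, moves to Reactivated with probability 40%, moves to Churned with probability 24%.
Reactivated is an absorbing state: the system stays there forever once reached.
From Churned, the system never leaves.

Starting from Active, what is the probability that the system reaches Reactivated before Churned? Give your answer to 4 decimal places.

0.6250

Let h(s) be the probability of absorption at Reactivated starting from transient state s. Then h(Reactivated) = 1 and h(Churned) = 0. By first-step analysis:
h(Active) = 0.36·h(Active) + 0.4·1 + 0.24·0
Solving: h(Active) = 0.6250.
Starting from Active, the probability is 0.6250.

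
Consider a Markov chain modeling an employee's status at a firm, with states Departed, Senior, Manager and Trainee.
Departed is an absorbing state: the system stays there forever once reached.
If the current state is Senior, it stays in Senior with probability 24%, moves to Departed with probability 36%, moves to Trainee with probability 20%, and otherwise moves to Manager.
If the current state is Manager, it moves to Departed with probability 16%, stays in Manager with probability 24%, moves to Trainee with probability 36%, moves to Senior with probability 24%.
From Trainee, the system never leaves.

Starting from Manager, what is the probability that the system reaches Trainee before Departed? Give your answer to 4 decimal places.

Let h(s) be the probability of absorption at Trainee starting from transient state s. Then h(Trainee) = 1 and h(Departed) = 0. By first-step analysis:
h(Senior) = 0.36·0 + 0.24·h(Senior) + 0.2·h(Manager) + 0.2·1
h(Manager) = 0.16·0 + 0.24·h(Senior) + 0.24·h(Manager) + 0.36·1
Solving: h(Senior) = 0.4230, h(Manager) = 0.6073.
Starting from Manager, the probability is 0.6073.

0.6073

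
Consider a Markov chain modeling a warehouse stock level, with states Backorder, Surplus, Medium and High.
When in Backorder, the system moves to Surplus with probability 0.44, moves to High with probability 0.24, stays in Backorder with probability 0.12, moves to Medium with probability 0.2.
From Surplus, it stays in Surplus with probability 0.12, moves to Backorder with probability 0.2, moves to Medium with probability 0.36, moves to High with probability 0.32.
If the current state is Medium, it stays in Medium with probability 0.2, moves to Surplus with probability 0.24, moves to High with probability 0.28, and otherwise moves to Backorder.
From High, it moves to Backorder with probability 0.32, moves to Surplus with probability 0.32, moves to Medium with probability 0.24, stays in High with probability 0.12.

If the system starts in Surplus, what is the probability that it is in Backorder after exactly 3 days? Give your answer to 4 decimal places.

Propagate the distribution vector 3 days from Surplus.
After 0 days: (0.0000, 1.0000, 0.0000, 0.0000)
After 1 day: (0.2000, 0.1200, 0.3600, 0.3200)
After 2 days: (0.2512, 0.2912, 0.2320, 0.2256)
After 3 days: (0.2255, 0.2733, 0.2556, 0.2455)
P(in Backorder after 3 days) = 0.2255

0.2255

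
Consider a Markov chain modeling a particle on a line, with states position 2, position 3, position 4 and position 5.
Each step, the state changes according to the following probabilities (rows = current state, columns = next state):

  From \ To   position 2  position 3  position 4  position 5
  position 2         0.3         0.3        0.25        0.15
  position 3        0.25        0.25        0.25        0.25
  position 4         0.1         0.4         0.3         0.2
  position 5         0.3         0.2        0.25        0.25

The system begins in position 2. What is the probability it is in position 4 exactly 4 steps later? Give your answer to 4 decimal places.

0.2632

Propagate the distribution vector 4 steps from position 2.
After 0 steps: (1.0000, 0.0000, 0.0000, 0.0000)
After 1 step: (0.3000, 0.3000, 0.2500, 0.1500)
After 2 steps: (0.2350, 0.2950, 0.2625, 0.2075)
After 3 steps: (0.2328, 0.2908, 0.2631, 0.2134)
After 4 steps: (0.2328, 0.2904, 0.2632, 0.2136)
P(in position 4 after 4 steps) = 0.2632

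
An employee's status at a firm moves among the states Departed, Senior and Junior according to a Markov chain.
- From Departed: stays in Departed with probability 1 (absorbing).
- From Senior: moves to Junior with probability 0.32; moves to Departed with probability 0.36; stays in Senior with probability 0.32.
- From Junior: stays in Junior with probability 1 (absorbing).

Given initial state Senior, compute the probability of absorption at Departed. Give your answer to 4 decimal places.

Let h(s) be the probability of absorption at Departed starting from transient state s. Then h(Departed) = 1 and h(Junior) = 0. By first-step analysis:
h(Senior) = 0.36·1 + 0.32·h(Senior) + 0.32·0
Solving: h(Senior) = 0.5294.
Starting from Senior, the probability is 0.5294.

0.5294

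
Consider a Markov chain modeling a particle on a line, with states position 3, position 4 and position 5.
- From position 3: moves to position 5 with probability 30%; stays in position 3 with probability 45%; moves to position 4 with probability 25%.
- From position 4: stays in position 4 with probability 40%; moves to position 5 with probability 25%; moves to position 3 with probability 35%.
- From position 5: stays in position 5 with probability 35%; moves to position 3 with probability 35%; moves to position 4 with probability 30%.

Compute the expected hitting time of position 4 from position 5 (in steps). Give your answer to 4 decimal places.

Let t(s) be the expected number of steps to first reach position 4 from state s, with t(position 4) = 0. Conditioning on the first step:
t(position 3) = 1 + 0.45·t(position 3) + 0.3·t(position 5)
t(position 5) = 1 + 0.35·t(position 3) + 0.35·t(position 5)
Solving: t(position 3) = 3.7624, t(position 5) = 3.5644.
Expected steps from position 5 to position 4: 3.5644.

3.5644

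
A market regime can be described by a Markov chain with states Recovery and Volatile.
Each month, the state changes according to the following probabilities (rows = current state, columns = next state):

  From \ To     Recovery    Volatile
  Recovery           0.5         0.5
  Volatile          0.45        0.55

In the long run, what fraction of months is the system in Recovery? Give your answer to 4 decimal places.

Let the stationary distribution be π with π = πP and π_1 + π_2 = 1.
π_1 = 0.5·π_1 + 0.45·π_2
Solving with the normalization constraint gives π = (0.4737, 0.5263).
So the stationary probability of Recovery is 0.4737.

0.4737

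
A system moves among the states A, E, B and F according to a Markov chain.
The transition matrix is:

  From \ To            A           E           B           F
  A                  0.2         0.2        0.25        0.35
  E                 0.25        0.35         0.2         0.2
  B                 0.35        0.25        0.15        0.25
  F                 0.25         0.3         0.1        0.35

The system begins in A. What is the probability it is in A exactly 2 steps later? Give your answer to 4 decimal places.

0.2650

Propagate the distribution vector 2 steps from A.
After 0 steps: (1.0000, 0.0000, 0.0000, 0.0000)
After 1 step: (0.2000, 0.2000, 0.2500, 0.3500)
After 2 steps: (0.2650, 0.2775, 0.1625, 0.2950)
P(in A after 2 steps) = 0.2650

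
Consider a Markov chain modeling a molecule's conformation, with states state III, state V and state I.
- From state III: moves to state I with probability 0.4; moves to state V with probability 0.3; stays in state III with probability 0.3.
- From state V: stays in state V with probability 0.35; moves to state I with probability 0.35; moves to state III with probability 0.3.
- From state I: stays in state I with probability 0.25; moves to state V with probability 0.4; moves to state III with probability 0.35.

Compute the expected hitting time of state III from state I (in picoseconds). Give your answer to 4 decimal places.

3.0216

Let t(s) be the expected number of picoseconds to first reach state III from state s, with t(state III) = 0. Conditioning on the first picosecond:
t(state V) = 1 + 0.35·t(state V) + 0.35·t(state I)
t(state I) = 1 + 0.4·t(state V) + 0.25·t(state I)
Solving: t(state V) = 3.1655, t(state I) = 3.0216.
Expected picoseconds from state I to state III: 3.0216.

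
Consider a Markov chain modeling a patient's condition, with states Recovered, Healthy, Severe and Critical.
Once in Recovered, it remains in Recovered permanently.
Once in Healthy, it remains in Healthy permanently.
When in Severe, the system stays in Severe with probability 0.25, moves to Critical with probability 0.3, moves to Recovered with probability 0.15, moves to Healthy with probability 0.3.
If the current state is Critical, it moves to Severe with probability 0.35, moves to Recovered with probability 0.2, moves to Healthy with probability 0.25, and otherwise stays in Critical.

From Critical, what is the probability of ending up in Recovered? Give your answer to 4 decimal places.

0.4091

Let h(s) be the probability of absorption at Recovered starting from transient state s. Then h(Recovered) = 1 and h(Healthy) = 0. By first-step analysis:
h(Severe) = 0.15·1 + 0.3·0 + 0.25·h(Severe) + 0.3·h(Critical)
h(Critical) = 0.2·1 + 0.25·0 + 0.35·h(Severe) + 0.2·h(Critical)
Solving: h(Severe) = 0.3636, h(Critical) = 0.4091.
Starting from Critical, the probability is 0.4091.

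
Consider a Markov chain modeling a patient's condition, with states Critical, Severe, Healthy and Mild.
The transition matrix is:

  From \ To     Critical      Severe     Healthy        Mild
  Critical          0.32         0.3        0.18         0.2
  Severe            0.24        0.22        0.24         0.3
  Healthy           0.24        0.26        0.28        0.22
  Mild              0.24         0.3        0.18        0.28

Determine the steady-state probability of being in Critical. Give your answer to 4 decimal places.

Let the stationary distribution be π with π = πP and π_1 + π_2 + π_3 + π_4 = 1.
π_1 = 0.32·π_1 + 0.24·π_2 + 0.24·π_3 + 0.24·π_4
π_2 = 0.3·π_1 + 0.22·π_2 + 0.26·π_3 + 0.3·π_4
π_3 = 0.18·π_1 + 0.24·π_2 + 0.28·π_3 + 0.18·π_4
Solving with the normalization constraint gives π = (0.2609, 0.2697, 0.2180, 0.2514).
So the stationary probability of Critical is 0.2609.

0.2609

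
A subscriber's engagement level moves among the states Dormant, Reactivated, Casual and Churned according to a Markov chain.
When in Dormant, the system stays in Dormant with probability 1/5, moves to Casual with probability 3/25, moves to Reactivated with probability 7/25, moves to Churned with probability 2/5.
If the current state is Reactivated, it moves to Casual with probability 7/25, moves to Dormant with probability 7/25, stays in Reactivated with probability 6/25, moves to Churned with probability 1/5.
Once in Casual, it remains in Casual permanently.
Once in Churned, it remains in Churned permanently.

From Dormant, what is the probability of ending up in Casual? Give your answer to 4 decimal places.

0.3202

Let h(s) be the probability of absorption at Casual starting from transient state s. Then h(Casual) = 1 and h(Churned) = 0. By first-step analysis:
h(Dormant) = 0.2·h(Dormant) + 0.28·h(Reactivated) + 0.12·1 + 0.4·0
h(Reactivated) = 0.28·h(Dormant) + 0.24·h(Reactivated) + 0.28·1 + 0.2·0
Solving: h(Dormant) = 0.3202, h(Reactivated) = 0.4864.
Starting from Dormant, the probability is 0.3202.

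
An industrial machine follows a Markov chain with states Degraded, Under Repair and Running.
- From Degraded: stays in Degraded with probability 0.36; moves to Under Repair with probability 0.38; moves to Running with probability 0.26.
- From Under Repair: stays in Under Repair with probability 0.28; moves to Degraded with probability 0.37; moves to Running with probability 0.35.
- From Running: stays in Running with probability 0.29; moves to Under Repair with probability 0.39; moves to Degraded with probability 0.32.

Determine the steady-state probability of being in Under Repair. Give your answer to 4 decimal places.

0.3482

Let the stationary distribution be π with π = πP and π_1 + π_2 + π_3 = 1.
π_1 = 0.36·π_1 + 0.37·π_2 + 0.32·π_3
π_2 = 0.38·π_1 + 0.28·π_2 + 0.39·π_3
Solving with the normalization constraint gives π = (0.3515, 0.3482, 0.3003).
So the stationary probability of Under Repair is 0.3482.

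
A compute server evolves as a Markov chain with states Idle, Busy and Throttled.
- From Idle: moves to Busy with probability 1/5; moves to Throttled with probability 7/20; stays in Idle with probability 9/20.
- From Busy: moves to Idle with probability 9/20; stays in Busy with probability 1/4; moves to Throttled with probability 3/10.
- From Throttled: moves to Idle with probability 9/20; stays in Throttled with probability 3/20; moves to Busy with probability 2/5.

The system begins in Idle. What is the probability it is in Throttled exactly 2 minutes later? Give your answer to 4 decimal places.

0.2700

Sum over the intermediate state after 1 minute:
P = P(Idle→Idle)·P(Idle→Throttled) + P(Idle→Busy)·P(Busy→Throttled) + P(Idle→Throttled)·P(Throttled→Throttled)
  = 0.45×0.35 + 0.2×0.3 + 0.35×0.15
  = 0.1575 + 0.0600 + 0.0525 = 0.2700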